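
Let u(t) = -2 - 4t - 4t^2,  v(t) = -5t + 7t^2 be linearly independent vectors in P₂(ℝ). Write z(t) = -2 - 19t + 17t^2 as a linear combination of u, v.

z = u + 3v

Work in coordinates with respect to the standard basis {1, t, t^2}.
Since u, v are independent, the coefficients expressing z are uniquely determined by a linear system.
The system has the unique solution (c₁, c₂) = (1, 3).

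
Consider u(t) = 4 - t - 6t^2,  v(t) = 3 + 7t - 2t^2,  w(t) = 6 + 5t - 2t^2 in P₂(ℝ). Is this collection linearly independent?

linearly independent

Write each element as a coordinate vector in ℝ³ using {1, t, t^2}.
Place the vectors as rows of a 3×3 matrix and reduce to echelon form.
The reduction yields 3 nonzero rows, so the rank is 3.
Since rank = 3 (the number of vectors), the set is linearly independent.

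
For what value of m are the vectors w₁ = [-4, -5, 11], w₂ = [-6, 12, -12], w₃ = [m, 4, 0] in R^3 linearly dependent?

m = -19/3

The set is linearly dependent precisely when det[w₁; w₂; w₃] = 0.
The determinant works out to -72*m - 456.
Solving -72*m - 456 = 0 yields m = -19/3.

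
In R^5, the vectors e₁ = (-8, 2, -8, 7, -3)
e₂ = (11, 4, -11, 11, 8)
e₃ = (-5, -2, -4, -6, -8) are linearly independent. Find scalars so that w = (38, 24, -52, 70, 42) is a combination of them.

w = 2e₁ + 4e₂ - 2e₃

Since e₁, e₂, e₃ are independent, the coefficients expressing w are uniquely determined by a linear system.
Back-substitution yields (a₁, a₂, a₃) = (2, 4, -2).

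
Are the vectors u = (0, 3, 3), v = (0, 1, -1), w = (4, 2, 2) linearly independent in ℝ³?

Row-reduce the matrix whose columns are u, v, w.
The reduction yields 3 nonzero rows, so the rank is 3.
Since rank = 3 (the number of vectors), the set is linearly independent.

linearly independent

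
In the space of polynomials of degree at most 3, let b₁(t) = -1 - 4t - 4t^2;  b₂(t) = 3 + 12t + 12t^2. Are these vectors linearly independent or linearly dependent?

Write each element as a coordinate vector in ℝ⁴ using {1, t, …, t^3}.
Row-reduce the matrix whose columns are b₁, b₂.
The reduction yields 1 nonzero row, so the rank is 1.
Since rank 1 < 2, the set is linearly dependent.

linearly dependent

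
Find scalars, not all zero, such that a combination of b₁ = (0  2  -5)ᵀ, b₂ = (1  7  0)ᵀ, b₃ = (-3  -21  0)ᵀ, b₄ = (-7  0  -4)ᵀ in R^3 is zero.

3b₂ + b₃ = 0

Set up α₁b₁ + … + α₄b₄ = 0 and solve the homogeneous system.
The free variable yields coefficients (0, 3, 1, 0) (any nonzero multiple also works).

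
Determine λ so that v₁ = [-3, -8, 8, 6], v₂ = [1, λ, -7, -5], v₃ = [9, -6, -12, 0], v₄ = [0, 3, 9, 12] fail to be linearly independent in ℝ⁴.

λ = -46

The vectors are dependent exactly when the determinant of the matrix with rows v₁, v₂, v₃, v₄ vanishes.
Expanding, det = 54*λ + 2484.
Setting this to zero gives λ = -46.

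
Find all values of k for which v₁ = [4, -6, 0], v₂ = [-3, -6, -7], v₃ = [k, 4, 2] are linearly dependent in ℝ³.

The vectors are dependent exactly when the determinant of the matrix with rows v₁, v₂, v₃ vanishes.
Expanding, det = 42*k + 28.
Solving 42*k + 28 = 0 yields k = -2/3.

k = -2/3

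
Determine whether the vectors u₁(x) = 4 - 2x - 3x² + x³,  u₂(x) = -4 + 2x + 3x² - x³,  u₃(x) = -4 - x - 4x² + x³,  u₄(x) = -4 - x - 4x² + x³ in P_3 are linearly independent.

Take coordinates with respect to the standard basis {1, x, …, x³}.
Two of the vectors are equal, giving an immediate dependence.

linearly dependent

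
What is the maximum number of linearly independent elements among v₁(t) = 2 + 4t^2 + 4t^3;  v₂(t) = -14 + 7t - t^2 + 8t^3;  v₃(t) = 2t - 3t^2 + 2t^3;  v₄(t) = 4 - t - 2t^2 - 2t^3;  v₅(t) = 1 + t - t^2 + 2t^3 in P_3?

Represent each element by its coordinate vector in ℝ⁴.
Form the matrix with v₁, v₂, v₃, v₄, v₅ as columns and reduce.
The echelon form has 4 nonzero rows, so the rank is 4.
(With 5 elements in a 4-dimensional space the rank is at most 4.)

4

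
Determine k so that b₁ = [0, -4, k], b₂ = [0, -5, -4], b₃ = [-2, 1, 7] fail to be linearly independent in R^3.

k = -16/5

The vectors are dependent exactly when the determinant of the matrix with rows b₁, b₂, b₃ vanishes.
The determinant works out to -10*k - 32.
Setting this to zero gives k = -16/5.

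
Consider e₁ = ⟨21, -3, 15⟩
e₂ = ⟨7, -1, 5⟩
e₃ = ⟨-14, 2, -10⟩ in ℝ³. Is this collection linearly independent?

Place the vectors as rows of a 3×3 matrix and reduce to echelon form.
The reduction yields 1 nonzero row, so the rank is 1.
Since rank 1 < 3, the set is linearly dependent.
Indeed e₁ - 3e₂ = 0.

linearly dependent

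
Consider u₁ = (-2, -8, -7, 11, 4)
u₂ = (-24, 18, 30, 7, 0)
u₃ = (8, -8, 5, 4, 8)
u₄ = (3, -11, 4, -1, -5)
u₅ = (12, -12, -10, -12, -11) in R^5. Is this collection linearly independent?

linearly dependent

Form the 5×5 matrix with these as columns; its determinant is 0.
A zero determinant means the columns are linearly dependent.
Indeed u₁ + u₂ + u₃ - 2u₄ + 2u₅ = 0.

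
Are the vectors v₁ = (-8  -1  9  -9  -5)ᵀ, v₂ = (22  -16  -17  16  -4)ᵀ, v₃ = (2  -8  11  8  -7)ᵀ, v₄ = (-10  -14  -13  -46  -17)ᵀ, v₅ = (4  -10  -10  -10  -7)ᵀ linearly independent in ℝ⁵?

linearly dependent

Form the 5×5 matrix with these as columns; its determinant is 0.
A zero determinant means the columns are linearly dependent.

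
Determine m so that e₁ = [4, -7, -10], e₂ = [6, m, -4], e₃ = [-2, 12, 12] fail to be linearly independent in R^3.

The set is linearly dependent precisely when det[e₁; e₂; e₃] = 0.
Expanding, det = 28*m - 80.
Solving 28*m - 80 = 0 yields m = 20/7.

m = 20/7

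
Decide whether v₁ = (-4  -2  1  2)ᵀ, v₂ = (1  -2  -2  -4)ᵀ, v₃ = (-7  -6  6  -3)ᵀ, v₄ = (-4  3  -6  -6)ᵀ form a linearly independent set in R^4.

Form the 4×4 matrix with these as columns; its determinant is -1215.
A nonzero determinant means the columns are linearly independent.

linearly independent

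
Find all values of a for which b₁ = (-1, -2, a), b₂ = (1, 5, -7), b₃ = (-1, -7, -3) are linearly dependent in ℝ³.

a = 22

Dependence holds iff the 3×3 matrix [b₁ b₂ b₃] is singular.
Cofactor expansion gives det = 44 - 2*a.
Solving 44 - 2*a = 0 yields a = 22.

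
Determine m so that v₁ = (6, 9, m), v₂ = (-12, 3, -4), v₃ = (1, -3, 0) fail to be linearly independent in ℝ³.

m = 36/11

Place the vectors as rows of a 3×3 matrix; dependence ⇔ determinant zero.
Expanding, det = 33*m - 108.
Setting this to zero gives m = 36/11.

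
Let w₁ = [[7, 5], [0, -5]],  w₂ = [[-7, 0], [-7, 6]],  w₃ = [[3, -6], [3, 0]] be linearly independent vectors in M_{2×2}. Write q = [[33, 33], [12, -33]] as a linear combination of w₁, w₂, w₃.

q = 3w₁ - 3w₂ - 3w₃

Identify each element with its coordinate vector in ℝ⁴ via {E₁₁, E₁₂, E₂₁, E₂₂}.
Since w₁, w₂, w₃ are independent, the coefficients expressing q are uniquely determined by a linear system.
Back-substitution yields (α₁, α₂, α₃) = (3, -3, -3).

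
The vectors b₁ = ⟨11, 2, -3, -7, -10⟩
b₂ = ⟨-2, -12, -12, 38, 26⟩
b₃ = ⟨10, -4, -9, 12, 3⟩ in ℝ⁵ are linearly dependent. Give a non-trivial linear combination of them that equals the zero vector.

2b₁ + b₂ - 2b₃ = 0

Row-reduce the matrix with b₁, b₂, b₃ as columns; the null space gives the coefficients.
The free variable yields coefficients (2, 1, -2) (any nonzero multiple also works).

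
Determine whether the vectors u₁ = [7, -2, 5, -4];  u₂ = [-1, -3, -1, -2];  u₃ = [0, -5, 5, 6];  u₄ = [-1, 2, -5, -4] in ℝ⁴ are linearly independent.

Place the vectors as rows of a 4×4 matrix and reduce to echelon form.
The reduction yields 4 nonzero rows, so the rank is 4.
Since rank = 4 (the number of vectors), the set is linearly independent.

linearly independent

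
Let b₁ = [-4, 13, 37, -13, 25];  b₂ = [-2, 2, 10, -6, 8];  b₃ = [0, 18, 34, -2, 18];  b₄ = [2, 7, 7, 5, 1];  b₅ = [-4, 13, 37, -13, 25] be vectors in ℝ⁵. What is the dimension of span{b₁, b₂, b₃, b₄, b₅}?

2

Put the 5×5 matrix [b₁|b₂|b₃|b₄|b₅] into echelon form.
Exactly 2 pivots survive; hence the rank is 2.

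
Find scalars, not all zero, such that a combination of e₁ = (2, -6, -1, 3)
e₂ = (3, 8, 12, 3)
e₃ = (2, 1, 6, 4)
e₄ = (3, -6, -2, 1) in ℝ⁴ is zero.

Set up α₁e₁ + … + α₄e₄ = 0 and solve the homogeneous system.
A generator of the null space is (2, 1, -2, -1).

2e₁ + e₂ - 2e₃ - e₄ = 0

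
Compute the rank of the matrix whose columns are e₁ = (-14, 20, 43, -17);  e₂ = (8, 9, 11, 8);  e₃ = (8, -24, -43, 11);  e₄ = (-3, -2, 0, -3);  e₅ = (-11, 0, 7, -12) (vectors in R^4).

Row-reduce the 5×4 matrix with these as rows.
There are 3 pivot columns, so rank = 3.
(With 5 elements in a 4-dimensional space the rank is at most 4.)

rank 3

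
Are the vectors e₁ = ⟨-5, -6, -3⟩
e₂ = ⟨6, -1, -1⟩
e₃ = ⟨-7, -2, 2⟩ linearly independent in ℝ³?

Form the 3×3 matrix with these as columns; its determinant is 107.
A nonzero determinant means the columns are linearly independent.

linearly independent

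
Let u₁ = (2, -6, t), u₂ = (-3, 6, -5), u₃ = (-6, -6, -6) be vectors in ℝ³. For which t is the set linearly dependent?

The set is linearly dependent precisely when det[u₁; u₂; u₃] = 0.
Cofactor expansion gives det = 54*t - 204.
Setting this to zero gives t = 34/9.

t = 34/9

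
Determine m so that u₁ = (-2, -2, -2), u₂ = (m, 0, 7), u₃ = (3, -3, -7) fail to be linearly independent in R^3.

Place the vectors as rows of a 3×3 matrix; dependence ⇔ determinant zero.
Cofactor expansion gives det = -8*m - 84.
Solving -8*m - 84 = 0 yields m = -21/2.

m = -21/2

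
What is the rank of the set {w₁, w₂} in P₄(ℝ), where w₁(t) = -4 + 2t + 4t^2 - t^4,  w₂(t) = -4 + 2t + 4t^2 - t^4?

Use coordinates relative to {1, t, …, t^4}.
Row-reduce the 2×5 matrix with these as rows.
Exactly 1 pivot survives; hence the rank is 1.

rank 1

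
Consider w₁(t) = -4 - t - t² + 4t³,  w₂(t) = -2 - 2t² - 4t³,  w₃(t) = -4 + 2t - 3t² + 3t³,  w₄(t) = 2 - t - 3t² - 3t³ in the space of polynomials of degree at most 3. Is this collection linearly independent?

linearly independent

Write each element as a coordinate vector in ℝ⁴ using {1, t, …, t³}.
Form the 4×4 matrix with these as columns; its determinant is -294.
A nonzero determinant means the columns are linearly independent.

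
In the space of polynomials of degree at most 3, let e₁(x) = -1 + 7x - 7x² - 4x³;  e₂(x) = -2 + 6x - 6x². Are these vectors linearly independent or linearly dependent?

Take coordinates with respect to the standard basis {1, x, …, x³}.
Place the vectors as rows of a 2×4 matrix and reduce to echelon form.
The reduction yields 2 nonzero rows, so the rank is 2.
Since rank = 2 (the number of vectors), the set is linearly independent.

linearly independent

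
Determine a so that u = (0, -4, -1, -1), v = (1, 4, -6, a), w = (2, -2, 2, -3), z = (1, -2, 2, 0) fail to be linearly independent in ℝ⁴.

Dependence holds iff the 4×4 matrix [u v w z] is singular.
The determinant works out to 10*a + 118.
This vanishes exactly when a = -59/5.

a = -59/5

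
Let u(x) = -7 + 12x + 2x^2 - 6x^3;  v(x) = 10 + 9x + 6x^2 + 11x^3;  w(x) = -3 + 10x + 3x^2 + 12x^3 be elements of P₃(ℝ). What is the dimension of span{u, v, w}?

3

Represent each element by its coordinate vector in ℝ⁴.
Put the 4×3 matrix [u|v|w] into echelon form.
There are 3 pivot columns, so rank = 3.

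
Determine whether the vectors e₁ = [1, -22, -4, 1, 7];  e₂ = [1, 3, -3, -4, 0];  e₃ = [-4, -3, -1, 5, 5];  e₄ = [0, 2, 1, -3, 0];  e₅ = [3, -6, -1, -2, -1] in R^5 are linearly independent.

The matrix [e₁|e₂|e₃|e₄|e₅] has determinant 0.
A zero determinant means the columns are linearly dependent.

linearly dependent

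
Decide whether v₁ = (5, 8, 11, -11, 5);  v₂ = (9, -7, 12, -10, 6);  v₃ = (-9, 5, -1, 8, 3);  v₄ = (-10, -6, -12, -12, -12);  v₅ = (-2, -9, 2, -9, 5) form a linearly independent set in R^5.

linearly independent

The matrix [v₁|v₂|v₃|v₄|v₅] has determinant 185092.
A nonzero determinant means the columns are linearly independent.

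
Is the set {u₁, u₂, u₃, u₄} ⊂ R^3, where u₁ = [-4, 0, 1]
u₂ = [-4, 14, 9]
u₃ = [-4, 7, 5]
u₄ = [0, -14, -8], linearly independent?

linearly dependent

There are 4 vectors in a 3-dimensional space, so they cannot be linearly independent.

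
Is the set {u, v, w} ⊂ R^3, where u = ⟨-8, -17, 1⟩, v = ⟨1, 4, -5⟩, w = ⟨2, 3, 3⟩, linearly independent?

linearly dependent

Form the 3×3 matrix with these as columns; its determinant is 0.
A zero determinant means the columns are linearly dependent.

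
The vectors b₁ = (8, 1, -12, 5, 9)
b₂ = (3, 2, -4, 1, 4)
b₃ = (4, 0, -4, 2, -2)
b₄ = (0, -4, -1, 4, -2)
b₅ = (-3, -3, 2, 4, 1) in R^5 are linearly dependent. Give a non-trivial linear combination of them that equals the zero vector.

b₁ - 3b₂ + b₃ - 2b₄ + b₅ = 0

Write the vectors as columns of a matrix and find a nonzero vector in its null space.
One solution (up to scaling) is (1, -3, 1, -2, 1).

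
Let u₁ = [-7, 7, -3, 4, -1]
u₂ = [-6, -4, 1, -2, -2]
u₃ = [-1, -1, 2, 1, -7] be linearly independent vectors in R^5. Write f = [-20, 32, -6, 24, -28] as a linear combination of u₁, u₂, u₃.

f = 4u₁ - 2u₂ + 4u₃

Set up the augmented matrix [u₁ | u₂ | u₃ | f] and row-reduce.
Back-substitution yields (α₁, α₂, α₃) = (4, -2, 4).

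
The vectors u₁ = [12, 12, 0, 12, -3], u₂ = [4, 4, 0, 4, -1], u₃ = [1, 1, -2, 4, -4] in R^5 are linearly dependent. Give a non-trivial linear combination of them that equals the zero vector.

u₁ - 3u₂ = 0

Row-reduce the matrix with u₁, u₂, u₃ as columns; the null space gives the coefficients.
One solution (up to scaling) is (1, -3, 0).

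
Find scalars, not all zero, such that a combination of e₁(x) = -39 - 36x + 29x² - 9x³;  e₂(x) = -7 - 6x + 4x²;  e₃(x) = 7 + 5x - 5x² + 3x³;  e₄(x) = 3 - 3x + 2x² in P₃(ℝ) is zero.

e₁ - 3e₂ + 3e₃ - e₄ = 0

Take coordinates with respect to {1, x, …, x³}.
Row-reduce the matrix with e₁, e₂, e₃, e₄ as columns; the null space gives the coefficients.
One solution (up to scaling) is (1, -3, 3, -1).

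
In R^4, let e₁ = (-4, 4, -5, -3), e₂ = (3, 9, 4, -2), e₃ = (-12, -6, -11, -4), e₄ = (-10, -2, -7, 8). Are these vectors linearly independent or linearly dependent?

Place the vectors as rows of a 4×4 matrix and reduce to echelon form.
The reduction yields 4 nonzero rows, so the rank is 4.
Since rank = 4 (the number of vectors), the set is linearly independent.

linearly independent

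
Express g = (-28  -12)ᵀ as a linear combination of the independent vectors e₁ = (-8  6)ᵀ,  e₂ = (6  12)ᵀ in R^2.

g = 2e₁ - 2e₂

Write g = c₁e₁ + c₂e₂ and equate components.
The system has the unique solution (c₁, c₂) = (2, -2).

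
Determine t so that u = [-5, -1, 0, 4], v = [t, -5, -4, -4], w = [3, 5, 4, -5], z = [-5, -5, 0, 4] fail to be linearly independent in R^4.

The vectors are dependent exactly when the determinant of the matrix with rows u, v, w, z vanishes.
Expanding, det = 528 - 64*t.
Setting this to zero gives t = 33/4.

t = 33/4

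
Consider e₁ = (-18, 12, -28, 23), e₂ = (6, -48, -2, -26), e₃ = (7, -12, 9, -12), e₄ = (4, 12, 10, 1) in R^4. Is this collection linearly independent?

linearly dependent

Row-reduce the matrix whose columns are e₁, e₂, e₃, e₄.
The reduction yields 2 nonzero rows, so the rank is 2.
Since rank 2 < 4, the set is linearly dependent.
Indeed 2e₁ - e₂ + 6e₃ = 0.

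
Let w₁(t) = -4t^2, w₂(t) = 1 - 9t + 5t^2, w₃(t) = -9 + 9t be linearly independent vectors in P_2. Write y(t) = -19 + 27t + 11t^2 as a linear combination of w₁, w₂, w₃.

y = -4w₁ - w₂ + 2w₃

Take coordinate vectors relative to {1, t, t^2}.
Since w₁, w₂, w₃ are independent, the coefficients expressing y are uniquely determined by a linear system.
Row-reducing the augmented matrix gives the unique coefficients (c₁, c₂, c₃) = (-4, -1, 2).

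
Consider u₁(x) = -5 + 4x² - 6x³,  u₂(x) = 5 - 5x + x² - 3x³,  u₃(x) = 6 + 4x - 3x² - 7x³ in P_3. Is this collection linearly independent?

linearly independent

Take coordinates with respect to the standard basis {1, x, …, x³}.
Row-reduce the matrix whose columns are u₁, u₂, u₃.
The reduction yields 3 nonzero rows, so the rank is 3.
Since rank = 3 (the number of vectors), the set is linearly independent.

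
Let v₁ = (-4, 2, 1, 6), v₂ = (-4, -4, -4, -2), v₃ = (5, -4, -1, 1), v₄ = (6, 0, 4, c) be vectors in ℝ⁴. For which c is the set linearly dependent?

c = 16

Dependence holds iff the 4×4 matrix [v₁ v₂ v₃ v₄] is singular.
Cofactor expansion gives det = 36*c - 576.
Setting this to zero gives c = 16.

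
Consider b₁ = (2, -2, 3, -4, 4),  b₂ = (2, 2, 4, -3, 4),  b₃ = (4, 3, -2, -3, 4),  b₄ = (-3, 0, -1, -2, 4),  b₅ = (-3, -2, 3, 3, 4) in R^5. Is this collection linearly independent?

Place the vectors as rows of a 5×5 matrix and reduce to echelon form.
The reduction yields 5 nonzero rows, so the rank is 5.
Since rank = 5 (the number of vectors), the set is linearly independent.

linearly independent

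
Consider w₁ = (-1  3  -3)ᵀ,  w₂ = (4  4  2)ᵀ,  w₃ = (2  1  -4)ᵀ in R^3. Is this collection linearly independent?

Form the 3×3 matrix with these as columns; its determinant is 90.
A nonzero determinant means the columns are linearly independent.

linearly independent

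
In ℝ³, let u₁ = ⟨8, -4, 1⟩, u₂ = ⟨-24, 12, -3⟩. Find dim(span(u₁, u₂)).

Row-reduce the 2×3 matrix with these as rows.
Exactly 1 pivot survives; hence the rank is 1.

1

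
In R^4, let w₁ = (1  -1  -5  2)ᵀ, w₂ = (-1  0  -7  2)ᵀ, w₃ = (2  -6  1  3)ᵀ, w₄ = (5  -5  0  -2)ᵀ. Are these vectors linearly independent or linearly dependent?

linearly independent

Form the 4×4 matrix with these as columns; its determinant is 283.
A nonzero determinant means the columns are linearly independent.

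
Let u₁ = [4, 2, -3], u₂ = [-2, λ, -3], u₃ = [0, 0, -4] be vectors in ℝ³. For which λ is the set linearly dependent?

Place the vectors as rows of a 3×3 matrix; dependence ⇔ determinant zero.
The determinant works out to -16*λ - 16.
This vanishes exactly when λ = -1.

λ = -1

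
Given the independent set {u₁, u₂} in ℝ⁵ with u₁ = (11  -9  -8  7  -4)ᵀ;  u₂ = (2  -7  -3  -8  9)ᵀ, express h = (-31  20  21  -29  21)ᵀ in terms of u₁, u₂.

Solve the system with u₁, u₂ as columns and h as the right-hand side.
Back-substitution yields (c₁, c₂) = (-3, 1).

h = -3u₁ + u₂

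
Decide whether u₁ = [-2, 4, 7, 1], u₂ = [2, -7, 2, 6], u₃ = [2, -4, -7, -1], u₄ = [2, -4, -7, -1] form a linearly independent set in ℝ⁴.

Two of the vectors are equal, giving an immediate dependence.

linearly dependent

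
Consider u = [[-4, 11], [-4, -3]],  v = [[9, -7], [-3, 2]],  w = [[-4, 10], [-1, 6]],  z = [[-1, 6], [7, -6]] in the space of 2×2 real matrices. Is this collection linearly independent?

linearly independent

Write each element as a coordinate vector in ℝ⁴ using {E₁₁, E₁₂, E₂₁, E₂₂}.
Place the vectors as rows of a 4×4 matrix and reduce to echelon form.
The reduction yields 4 nonzero rows, so the rank is 4.
Since rank = 4 (the number of vectors), the set is linearly independent.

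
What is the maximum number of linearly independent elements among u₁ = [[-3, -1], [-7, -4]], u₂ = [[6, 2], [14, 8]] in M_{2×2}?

Represent each element by its coordinate vector in ℝ⁴.
Form the matrix with u₁, u₂ as columns and reduce.
Exactly 1 pivot survives; hence the rank is 1.

1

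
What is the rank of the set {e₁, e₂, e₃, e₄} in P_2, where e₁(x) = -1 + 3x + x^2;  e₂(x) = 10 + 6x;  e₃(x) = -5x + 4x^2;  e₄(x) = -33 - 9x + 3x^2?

Use coordinates relative to {1, x, x^2}.
Form the matrix with e₁, e₂, e₃, e₄ as columns and reduce.
The echelon form has 3 nonzero rows, so the rank is 3.
(With 4 elements in a 3-dimensional space the rank is at most 3.)

3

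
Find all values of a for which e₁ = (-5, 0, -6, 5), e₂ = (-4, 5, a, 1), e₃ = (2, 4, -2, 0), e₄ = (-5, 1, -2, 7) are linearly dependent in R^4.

The set is linearly dependent precisely when det[e₁; e₂; e₃; e₄] = 0.
Cofactor expansion gives det = 30*a + 870.
Setting this to zero gives a = -29.

a = -29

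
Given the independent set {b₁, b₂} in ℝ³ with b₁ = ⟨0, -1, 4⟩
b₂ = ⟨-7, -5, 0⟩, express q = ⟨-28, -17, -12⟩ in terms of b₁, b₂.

q = -3b₁ + 4b₂

Solve the system with b₁, b₂ as columns and q as the right-hand side.
Row-reducing the augmented matrix gives the unique coefficients (a₁, a₂) = (-3, 4).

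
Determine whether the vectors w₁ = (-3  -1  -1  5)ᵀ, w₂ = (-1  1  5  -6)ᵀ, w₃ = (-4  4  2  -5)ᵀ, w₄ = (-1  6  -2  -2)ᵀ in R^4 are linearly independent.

linearly independent

Form the 4×4 matrix with these as columns; its determinant is 306.
A nonzero determinant means the columns are linearly independent.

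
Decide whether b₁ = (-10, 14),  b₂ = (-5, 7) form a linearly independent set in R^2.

Form the 2×2 matrix with these as columns; its determinant is 0.
A zero determinant means the columns are linearly dependent.

linearly dependent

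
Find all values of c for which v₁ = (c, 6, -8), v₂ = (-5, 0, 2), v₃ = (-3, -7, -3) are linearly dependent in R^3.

c = 29

The set is linearly dependent precisely when det[v₁; v₂; v₃] = 0.
The determinant works out to 14*c - 406.
Solving 14*c - 406 = 0 yields c = 29.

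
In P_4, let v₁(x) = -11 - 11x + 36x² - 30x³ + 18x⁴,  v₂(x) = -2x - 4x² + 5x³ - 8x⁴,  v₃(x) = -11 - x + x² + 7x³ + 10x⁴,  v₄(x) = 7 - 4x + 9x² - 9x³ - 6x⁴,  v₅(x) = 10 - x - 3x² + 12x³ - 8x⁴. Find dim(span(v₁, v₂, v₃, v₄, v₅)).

dim = 4

Use coordinates relative to {1, x, …, x⁴}.
Row-reduce the 5×5 matrix with these as rows.
Reduction leaves 4 leading entries, giving rank 4.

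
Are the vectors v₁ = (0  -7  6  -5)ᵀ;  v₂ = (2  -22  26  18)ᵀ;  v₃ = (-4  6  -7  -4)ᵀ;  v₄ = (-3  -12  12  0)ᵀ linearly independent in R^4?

linearly dependent

The matrix [v₁|v₂|v₃|v₄] has determinant 0.
A zero determinant means the columns are linearly dependent.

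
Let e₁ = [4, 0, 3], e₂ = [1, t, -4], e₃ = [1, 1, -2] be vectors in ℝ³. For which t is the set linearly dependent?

t = 19/11

The set is linearly dependent precisely when det[e₁; e₂; e₃] = 0.
The determinant works out to 19 - 11*t.
This vanishes exactly when t = 19/11.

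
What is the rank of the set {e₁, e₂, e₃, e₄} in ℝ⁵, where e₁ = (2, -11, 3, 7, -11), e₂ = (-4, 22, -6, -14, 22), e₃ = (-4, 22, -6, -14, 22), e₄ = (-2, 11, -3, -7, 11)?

1

Form the matrix with e₁, e₂, e₃, e₄ as columns and reduce.
There is 1 pivot column, so rank = 1.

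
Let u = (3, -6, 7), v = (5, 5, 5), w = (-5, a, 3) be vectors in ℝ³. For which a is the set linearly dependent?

a = -23

Dependence holds iff the 3×3 matrix [u v w] is singular.
Expanding, det = 20*a + 460.
This vanishes exactly when a = -23.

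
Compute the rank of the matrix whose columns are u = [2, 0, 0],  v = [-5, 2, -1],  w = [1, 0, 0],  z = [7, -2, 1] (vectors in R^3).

2

Row-reduce the 4×3 matrix with these as rows.
The echelon form has 2 nonzero rows, so the rank is 2.
(With 4 elements in a 3-dimensional space the rank is at most 3.)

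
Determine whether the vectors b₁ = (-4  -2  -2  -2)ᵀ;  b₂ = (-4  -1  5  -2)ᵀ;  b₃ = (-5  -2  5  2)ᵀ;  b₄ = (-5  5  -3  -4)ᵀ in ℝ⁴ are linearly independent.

linearly independent

Place the vectors as rows of a 4×4 matrix and reduce to echelon form.
The reduction yields 4 nonzero rows, so the rank is 4.
Since rank = 4 (the number of vectors), the set is linearly independent.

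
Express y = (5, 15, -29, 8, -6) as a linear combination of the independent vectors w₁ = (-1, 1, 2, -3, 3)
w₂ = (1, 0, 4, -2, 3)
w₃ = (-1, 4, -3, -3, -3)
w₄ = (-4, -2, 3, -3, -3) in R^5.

Write y = c₁w₁ + … + c₄w₄ and equate components.
The system has the unique solution (c₁, …, c₄) = (1, -4, 2, -3).

y = w₁ - 4w₂ + 2w₃ - 3w₄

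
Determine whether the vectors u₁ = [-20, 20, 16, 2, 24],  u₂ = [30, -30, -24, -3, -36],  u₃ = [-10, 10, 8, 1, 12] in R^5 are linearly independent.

linearly dependent

Row-reduce the matrix whose columns are u₁, u₂, u₃.
The reduction yields 1 nonzero row, so the rank is 1.
Since rank 1 < 3, the set is linearly dependent.
Indeed 3u₁ + 2u₂ = 0.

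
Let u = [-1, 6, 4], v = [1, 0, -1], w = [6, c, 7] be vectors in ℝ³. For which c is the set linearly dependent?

Place the vectors as rows of a 3×3 matrix; dependence ⇔ determinant zero.
The determinant works out to 3*c - 78.
Setting this to zero gives c = 26.

c = 26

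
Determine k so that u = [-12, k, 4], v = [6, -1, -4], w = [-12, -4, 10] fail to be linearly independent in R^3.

k = 14

The vectors are dependent exactly when the determinant of the matrix with rows u, v, w vanishes.
Expanding, det = 168 - 12*k.
Solving 168 - 12*k = 0 yields k = 14.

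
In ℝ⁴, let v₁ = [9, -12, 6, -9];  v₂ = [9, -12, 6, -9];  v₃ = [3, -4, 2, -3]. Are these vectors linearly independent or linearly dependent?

Place the vectors as rows of a 3×4 matrix and reduce to echelon form.
The reduction yields 1 nonzero row, so the rank is 1.
Since rank 1 < 3, the set is linearly dependent.

linearly dependent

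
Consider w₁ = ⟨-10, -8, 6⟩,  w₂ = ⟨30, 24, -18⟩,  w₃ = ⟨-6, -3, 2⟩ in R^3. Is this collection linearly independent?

linearly dependent

Row-reduce the matrix whose columns are w₁, w₂, w₃.
The reduction yields 2 nonzero rows, so the rank is 2.
Since rank 2 < 3, the set is linearly dependent.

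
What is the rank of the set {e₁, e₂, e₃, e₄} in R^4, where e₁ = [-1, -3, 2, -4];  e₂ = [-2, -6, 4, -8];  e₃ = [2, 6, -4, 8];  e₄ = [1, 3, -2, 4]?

Apply Gaussian elimination to the matrix whose rows are e₁, e₂, e₃, e₄.
There is 1 pivot column, so rank = 1.

1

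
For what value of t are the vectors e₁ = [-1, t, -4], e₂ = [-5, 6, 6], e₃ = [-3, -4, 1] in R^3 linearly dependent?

The vectors are dependent exactly when the determinant of the matrix with rows e₁, e₂, e₃ vanishes.
Expanding, det = -13*t - 182.
This vanishes exactly when t = -14.

t = -14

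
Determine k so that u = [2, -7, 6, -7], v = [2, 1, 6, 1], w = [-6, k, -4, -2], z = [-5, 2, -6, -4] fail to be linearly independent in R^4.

Place the vectors as rows of a 4×4 matrix; dependence ⇔ determinant zero.
The determinant works out to 144*k - 1056.
Setting this to zero gives k = 22/3.

k = 22/3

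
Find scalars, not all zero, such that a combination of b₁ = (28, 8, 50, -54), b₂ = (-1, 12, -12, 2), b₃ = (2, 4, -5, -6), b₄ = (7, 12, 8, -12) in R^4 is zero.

b₁ + 3b₂ - 2b₃ - 3b₄ = 0

Set up α₁b₁ + … + α₄b₄ = 0 and solve the homogeneous system.
One solution (up to scaling) is (1, 3, -2, -3).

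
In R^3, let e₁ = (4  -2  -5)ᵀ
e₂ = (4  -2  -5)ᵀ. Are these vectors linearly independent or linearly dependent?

Two of the vectors are equal, giving an immediate dependence.

linearly dependent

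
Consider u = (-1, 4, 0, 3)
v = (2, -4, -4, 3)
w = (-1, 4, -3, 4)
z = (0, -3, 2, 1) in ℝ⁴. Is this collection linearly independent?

linearly independent

Row-reduce the matrix whose columns are u, v, w, z.
The reduction yields 4 nonzero rows, so the rank is 4.
Since rank = 4 (the number of vectors), the set is linearly independent.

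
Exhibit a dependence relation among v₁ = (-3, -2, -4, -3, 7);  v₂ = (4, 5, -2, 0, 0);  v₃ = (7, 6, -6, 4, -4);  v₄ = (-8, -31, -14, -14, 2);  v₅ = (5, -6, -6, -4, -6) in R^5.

Set up α₁v₁ + … + α₅v₅ = 0 and solve the homogeneous system.
A generator of the null space is (2, -3, 0, -1, 2).

2v₁ - 3v₂ - v₄ + 2v₅ = 0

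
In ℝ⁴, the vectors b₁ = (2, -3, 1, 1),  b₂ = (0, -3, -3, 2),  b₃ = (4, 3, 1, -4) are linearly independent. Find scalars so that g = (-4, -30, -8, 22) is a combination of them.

Solve the system with b₁, b₂, b₃ as columns and g as the right-hand side.
Back-substitution yields (a₁, a₂, a₃) = (4, 3, -3).

g = 4b₁ + 3b₂ - 3b₃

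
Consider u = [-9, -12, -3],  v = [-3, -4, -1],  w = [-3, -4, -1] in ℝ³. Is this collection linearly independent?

The matrix [u|v|w] has determinant 0.
A zero determinant means the columns are linearly dependent.

linearly dependent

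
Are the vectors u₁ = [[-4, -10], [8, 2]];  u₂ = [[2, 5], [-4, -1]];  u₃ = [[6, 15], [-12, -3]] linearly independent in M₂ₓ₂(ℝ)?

Write each element as a coordinate vector in ℝ⁴ using {E₁₁, E₁₂, E₂₁, E₂₂}.
Place the vectors as rows of a 3×4 matrix and reduce to echelon form.
The reduction yields 1 nonzero row, so the rank is 1.
Since rank 1 < 3, the set is linearly dependent.
Indeed u₁ + 2u₂ = 0.

linearly dependent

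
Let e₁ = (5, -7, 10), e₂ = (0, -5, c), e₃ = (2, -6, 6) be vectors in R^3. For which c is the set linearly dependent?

Dependence holds iff the 3×3 matrix [e₁ e₂ e₃] is singular.
Cofactor expansion gives det = 16*c - 50.
Setting this to zero gives c = 25/8.

c = 25/8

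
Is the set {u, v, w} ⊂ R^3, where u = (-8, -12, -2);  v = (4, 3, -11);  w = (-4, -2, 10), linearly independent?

linearly independent

The matrix [u|v|w] has determinant -120.
A nonzero determinant means the columns are linearly independent.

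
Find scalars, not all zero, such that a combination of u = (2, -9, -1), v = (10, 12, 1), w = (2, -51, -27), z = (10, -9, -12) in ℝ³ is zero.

Solve the homogeneous system with u, v, w, z as columns by row-reducing the coefficient matrix.
A generator of the null space is (1, -2, -1, 2).

u - 2v - w + 2z = 0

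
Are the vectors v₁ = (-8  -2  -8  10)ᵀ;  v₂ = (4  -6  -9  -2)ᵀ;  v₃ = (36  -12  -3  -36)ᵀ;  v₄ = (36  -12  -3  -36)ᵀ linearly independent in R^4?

Form the 4×4 matrix with these as columns; its determinant is 0.
A zero determinant means the columns are linearly dependent.

linearly dependent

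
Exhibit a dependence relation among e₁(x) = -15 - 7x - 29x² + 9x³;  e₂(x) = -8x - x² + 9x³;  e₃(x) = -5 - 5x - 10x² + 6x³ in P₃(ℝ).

Take coordinates with respect to {1, x, …, x³}.
Write the vectors as columns of a matrix and find a nonzero vector in its null space.
A generator of the null space is (1, 1, -3).

e₁ + e₂ - 3e₃ = 0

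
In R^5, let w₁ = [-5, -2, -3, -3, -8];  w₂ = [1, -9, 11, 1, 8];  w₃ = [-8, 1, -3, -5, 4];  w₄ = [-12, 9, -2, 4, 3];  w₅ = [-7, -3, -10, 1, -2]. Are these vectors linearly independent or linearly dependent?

Place the vectors as rows of a 5×5 matrix and reduce to echelon form.
The reduction yields 5 nonzero rows, so the rank is 5.
Since rank = 5 (the number of vectors), the set is linearly independent.

linearly independent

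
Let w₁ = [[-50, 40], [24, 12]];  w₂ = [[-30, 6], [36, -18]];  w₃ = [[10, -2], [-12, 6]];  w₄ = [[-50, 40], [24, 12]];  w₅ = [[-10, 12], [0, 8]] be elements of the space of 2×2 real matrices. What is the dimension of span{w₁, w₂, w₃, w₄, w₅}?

2

Represent each element by its coordinate vector in ℝ⁴.
Apply Gaussian elimination to the matrix whose rows are w₁, w₂, w₃, w₄, w₅.
Exactly 2 pivots survive; hence the rank is 2.
(With 5 elements in a 4-dimensional space the rank is at most 4.)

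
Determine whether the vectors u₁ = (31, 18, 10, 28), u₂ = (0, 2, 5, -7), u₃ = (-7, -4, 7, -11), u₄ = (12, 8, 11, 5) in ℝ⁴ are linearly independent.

linearly dependent

The matrix [u₁|u₂|u₃|u₄] has determinant 0.
A zero determinant means the columns are linearly dependent.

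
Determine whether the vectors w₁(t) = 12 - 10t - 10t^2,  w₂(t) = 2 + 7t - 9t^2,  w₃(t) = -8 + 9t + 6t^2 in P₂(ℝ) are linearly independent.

Write each element as a coordinate vector in ℝ³ using {1, t, t^2}.
Form the 3×3 matrix with these as columns; its determinant is 136.
A nonzero determinant means the columns are linearly independent.

linearly independent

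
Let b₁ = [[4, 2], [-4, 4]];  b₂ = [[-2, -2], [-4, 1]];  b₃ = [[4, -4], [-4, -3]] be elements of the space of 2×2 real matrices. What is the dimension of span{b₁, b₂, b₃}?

Pass to coordinate vectors with respect to the basis {E₁₁, E₁₂, E₂₁, E₂₂}.
Row-reduce the 3×4 matrix with these as rows.
Exactly 3 pivots survive; hence the rank is 3.

dim = 3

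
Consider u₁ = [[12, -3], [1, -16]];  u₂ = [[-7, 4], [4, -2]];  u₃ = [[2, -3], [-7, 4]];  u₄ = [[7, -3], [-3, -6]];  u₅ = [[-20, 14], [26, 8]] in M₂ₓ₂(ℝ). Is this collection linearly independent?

linearly dependent

Write each element as a coordinate vector in ℝ⁴ using {E₁₁, E₁₂, E₂₁, E₂₂}.
There are 5 vectors in a 4-dimensional space, so they cannot be linearly independent.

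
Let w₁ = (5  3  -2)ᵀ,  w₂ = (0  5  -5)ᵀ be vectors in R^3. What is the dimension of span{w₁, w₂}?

Form the matrix with w₁, w₂ as columns and reduce.
The echelon form has 2 nonzero rows, so the rank is 2.

dim = 2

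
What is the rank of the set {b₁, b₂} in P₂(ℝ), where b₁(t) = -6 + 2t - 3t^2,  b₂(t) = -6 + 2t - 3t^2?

Pass to coordinate vectors with respect to the basis {1, t, t^2}.
Row-reduce the 2×3 matrix with these as rows.
The echelon form has 1 nonzero row, so the rank is 1.

1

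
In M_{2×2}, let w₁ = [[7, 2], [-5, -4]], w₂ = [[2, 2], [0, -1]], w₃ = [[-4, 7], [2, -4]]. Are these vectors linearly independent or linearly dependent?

Write each element as a coordinate vector in ℝ⁴ using {E₁₁, E₁₂, E₂₁, E₂₂}.
Row-reduce the matrix whose columns are w₁, w₂, w₃.
The reduction yields 3 nonzero rows, so the rank is 3.
Since rank = 3 (the number of vectors), the set is linearly independent.

linearly independent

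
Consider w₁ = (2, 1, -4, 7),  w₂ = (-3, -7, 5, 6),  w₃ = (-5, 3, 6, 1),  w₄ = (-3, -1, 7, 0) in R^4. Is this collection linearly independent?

The matrix [w₁|w₂|w₃|w₄] has determinant 1010.
A nonzero determinant means the columns are linearly independent.

linearly independent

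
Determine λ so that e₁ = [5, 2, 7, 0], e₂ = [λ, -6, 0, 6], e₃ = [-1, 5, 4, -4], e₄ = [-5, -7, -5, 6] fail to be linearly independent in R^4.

Dependence holds iff the 4×4 matrix [e₁ e₂ e₃ e₄] is singular.
The determinant works out to 6*λ - 78.
Setting this to zero gives λ = 13.

λ = 13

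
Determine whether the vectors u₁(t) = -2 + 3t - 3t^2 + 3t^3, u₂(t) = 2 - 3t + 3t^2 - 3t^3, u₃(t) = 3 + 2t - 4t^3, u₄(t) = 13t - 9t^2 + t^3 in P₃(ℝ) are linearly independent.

Take coordinates with respect to the standard basis {1, t, …, t^3}.
Place the vectors as rows of a 4×4 matrix and reduce to echelon form.
The reduction yields 2 nonzero rows, so the rank is 2.
Since rank 2 < 4, the set is linearly dependent.

linearly dependent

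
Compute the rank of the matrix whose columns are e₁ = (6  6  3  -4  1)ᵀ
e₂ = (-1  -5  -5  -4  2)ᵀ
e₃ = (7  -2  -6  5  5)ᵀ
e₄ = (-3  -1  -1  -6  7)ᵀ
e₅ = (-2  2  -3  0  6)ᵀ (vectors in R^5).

rank 5

Put the 5×5 matrix [e₁|e₂|e₃|e₄|e₅] into echelon form.
Exactly 5 pivots survive; hence the rank is 5.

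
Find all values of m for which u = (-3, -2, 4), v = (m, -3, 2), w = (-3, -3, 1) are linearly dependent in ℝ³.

m = -33/10

Place the vectors as rows of a 3×3 matrix; dependence ⇔ determinant zero.
Cofactor expansion gives det = -10*m - 33.
Setting this to zero gives m = -33/10.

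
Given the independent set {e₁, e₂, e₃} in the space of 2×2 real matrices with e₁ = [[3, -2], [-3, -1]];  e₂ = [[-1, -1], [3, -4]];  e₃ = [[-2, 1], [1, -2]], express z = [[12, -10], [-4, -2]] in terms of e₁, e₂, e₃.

Take coordinate vectors relative to {E₁₁, E₁₂, E₂₁, E₂₂}.
Since e₁, e₂, e₃ are independent, the coefficients expressing z are uniquely determined by a linear system.
The system has the unique solution (a₁, a₂, a₃) = (2, 2, -4).

z = 2e₁ + 2e₂ - 4e₃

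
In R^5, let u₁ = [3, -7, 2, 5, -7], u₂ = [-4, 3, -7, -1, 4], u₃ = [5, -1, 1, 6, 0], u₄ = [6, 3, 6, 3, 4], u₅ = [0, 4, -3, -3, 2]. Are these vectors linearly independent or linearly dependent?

linearly independent

The matrix [u₁|u₂|u₃|u₄|u₅] has determinant 137.
A nonzero determinant means the columns are linearly independent.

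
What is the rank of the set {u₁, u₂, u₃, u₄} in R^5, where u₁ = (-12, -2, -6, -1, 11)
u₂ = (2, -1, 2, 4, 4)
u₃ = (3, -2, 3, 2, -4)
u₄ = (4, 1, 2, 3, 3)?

Apply Gaussian elimination to the matrix whose rows are u₁, u₂, u₃, u₄.
The echelon form has 3 nonzero rows, so the rank is 3.

3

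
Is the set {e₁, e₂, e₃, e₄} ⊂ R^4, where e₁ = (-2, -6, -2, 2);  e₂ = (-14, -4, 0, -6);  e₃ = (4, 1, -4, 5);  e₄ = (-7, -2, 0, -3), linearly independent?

linearly dependent

One vector is a scalar multiple of another, so the set is dependent.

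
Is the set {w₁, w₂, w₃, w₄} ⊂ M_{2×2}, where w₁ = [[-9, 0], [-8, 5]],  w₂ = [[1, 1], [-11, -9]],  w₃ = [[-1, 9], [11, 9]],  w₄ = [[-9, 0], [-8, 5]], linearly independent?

Write each element as a coordinate vector in ℝ⁴ using {E₁₁, E₁₂, E₂₁, E₂₂}.
Two of the vectors are equal, giving an immediate dependence.

linearly dependent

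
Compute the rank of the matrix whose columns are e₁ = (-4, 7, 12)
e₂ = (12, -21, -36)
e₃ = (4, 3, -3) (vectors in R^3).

rank 2

Put the 3×3 matrix [e₁|e₂|e₃] into echelon form.
There are 2 pivot columns, so rank = 2.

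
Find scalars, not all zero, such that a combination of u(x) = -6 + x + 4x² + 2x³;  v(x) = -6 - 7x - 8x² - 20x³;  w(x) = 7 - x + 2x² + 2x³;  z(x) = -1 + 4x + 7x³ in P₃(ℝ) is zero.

u + v + 2w + 2z = 0

Pass to coordinate vectors relative to the basis {1, x, …, x³}.
Row-reduce the matrix with u, v, w, z as columns; the null space gives the coefficients.
A generator of the null space is (1, 1, 2, 2).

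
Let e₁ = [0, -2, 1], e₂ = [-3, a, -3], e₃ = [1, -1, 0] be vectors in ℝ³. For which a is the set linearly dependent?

The vectors are dependent exactly when the determinant of the matrix with rows e₁, e₂, e₃ vanishes.
Cofactor expansion gives det = 9 - a.
This vanishes exactly when a = 9.

a = 9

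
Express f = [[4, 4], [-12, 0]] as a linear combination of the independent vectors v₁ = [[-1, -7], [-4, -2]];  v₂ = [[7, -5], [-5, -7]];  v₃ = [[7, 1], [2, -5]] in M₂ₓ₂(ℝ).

f = -4v₁ + 4v₂ - 4v₃

Identify each element with its coordinate vector in ℝ⁴ via {E₁₁, E₁₂, E₂₁, E₂₂}.
Write f = c₁v₁ + … + c₃v₃ and equate components.
Row-reducing the augmented matrix gives the unique coefficients (c₁, c₂, c₃) = (-4, 4, -4).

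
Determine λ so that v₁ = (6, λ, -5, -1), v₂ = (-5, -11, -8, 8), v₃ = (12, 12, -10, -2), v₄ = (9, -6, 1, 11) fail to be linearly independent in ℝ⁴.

The set is linearly dependent precisely when det[v₁; v₂; v₃; v₄] = 0.
The determinant works out to 15336 - 2556*λ.
Setting this to zero gives λ = 6.

λ = 6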